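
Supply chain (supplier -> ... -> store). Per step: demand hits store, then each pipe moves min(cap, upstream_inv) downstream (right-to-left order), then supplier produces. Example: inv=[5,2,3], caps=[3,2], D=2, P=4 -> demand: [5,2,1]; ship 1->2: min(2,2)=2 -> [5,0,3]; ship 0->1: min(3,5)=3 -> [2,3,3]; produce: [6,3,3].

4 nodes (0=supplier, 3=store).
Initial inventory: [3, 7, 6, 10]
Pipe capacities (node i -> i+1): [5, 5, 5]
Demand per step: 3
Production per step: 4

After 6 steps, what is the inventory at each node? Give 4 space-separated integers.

Step 1: demand=3,sold=3 ship[2->3]=5 ship[1->2]=5 ship[0->1]=3 prod=4 -> inv=[4 5 6 12]
Step 2: demand=3,sold=3 ship[2->3]=5 ship[1->2]=5 ship[0->1]=4 prod=4 -> inv=[4 4 6 14]
Step 3: demand=3,sold=3 ship[2->3]=5 ship[1->2]=4 ship[0->1]=4 prod=4 -> inv=[4 4 5 16]
Step 4: demand=3,sold=3 ship[2->3]=5 ship[1->2]=4 ship[0->1]=4 prod=4 -> inv=[4 4 4 18]
Step 5: demand=3,sold=3 ship[2->3]=4 ship[1->2]=4 ship[0->1]=4 prod=4 -> inv=[4 4 4 19]
Step 6: demand=3,sold=3 ship[2->3]=4 ship[1->2]=4 ship[0->1]=4 prod=4 -> inv=[4 4 4 20]

4 4 4 20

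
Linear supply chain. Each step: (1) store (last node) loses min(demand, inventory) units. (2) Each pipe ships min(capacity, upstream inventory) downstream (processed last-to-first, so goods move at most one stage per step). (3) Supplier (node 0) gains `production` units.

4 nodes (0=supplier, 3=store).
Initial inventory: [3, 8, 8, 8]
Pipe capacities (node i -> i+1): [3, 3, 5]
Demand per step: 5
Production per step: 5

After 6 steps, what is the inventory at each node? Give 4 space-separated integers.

Step 1: demand=5,sold=5 ship[2->3]=5 ship[1->2]=3 ship[0->1]=3 prod=5 -> inv=[5 8 6 8]
Step 2: demand=5,sold=5 ship[2->3]=5 ship[1->2]=3 ship[0->1]=3 prod=5 -> inv=[7 8 4 8]
Step 3: demand=5,sold=5 ship[2->3]=4 ship[1->2]=3 ship[0->1]=3 prod=5 -> inv=[9 8 3 7]
Step 4: demand=5,sold=5 ship[2->3]=3 ship[1->2]=3 ship[0->1]=3 prod=5 -> inv=[11 8 3 5]
Step 5: demand=5,sold=5 ship[2->3]=3 ship[1->2]=3 ship[0->1]=3 prod=5 -> inv=[13 8 3 3]
Step 6: demand=5,sold=3 ship[2->3]=3 ship[1->2]=3 ship[0->1]=3 prod=5 -> inv=[15 8 3 3]

15 8 3 3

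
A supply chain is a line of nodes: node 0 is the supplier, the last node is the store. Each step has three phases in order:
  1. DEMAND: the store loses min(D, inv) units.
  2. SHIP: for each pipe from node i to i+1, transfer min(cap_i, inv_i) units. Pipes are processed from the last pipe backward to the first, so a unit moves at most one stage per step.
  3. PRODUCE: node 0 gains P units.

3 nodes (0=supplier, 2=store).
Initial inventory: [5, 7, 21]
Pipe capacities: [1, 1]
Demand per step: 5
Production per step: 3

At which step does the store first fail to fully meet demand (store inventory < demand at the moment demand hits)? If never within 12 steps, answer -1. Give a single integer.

Step 1: demand=5,sold=5 ship[1->2]=1 ship[0->1]=1 prod=3 -> [7 7 17]
Step 2: demand=5,sold=5 ship[1->2]=1 ship[0->1]=1 prod=3 -> [9 7 13]
Step 3: demand=5,sold=5 ship[1->2]=1 ship[0->1]=1 prod=3 -> [11 7 9]
Step 4: demand=5,sold=5 ship[1->2]=1 ship[0->1]=1 prod=3 -> [13 7 5]
Step 5: demand=5,sold=5 ship[1->2]=1 ship[0->1]=1 prod=3 -> [15 7 1]
Step 6: demand=5,sold=1 ship[1->2]=1 ship[0->1]=1 prod=3 -> [17 7 1]
Step 7: demand=5,sold=1 ship[1->2]=1 ship[0->1]=1 prod=3 -> [19 7 1]
Step 8: demand=5,sold=1 ship[1->2]=1 ship[0->1]=1 prod=3 -> [21 7 1]
Step 9: demand=5,sold=1 ship[1->2]=1 ship[0->1]=1 prod=3 -> [23 7 1]
Step 10: demand=5,sold=1 ship[1->2]=1 ship[0->1]=1 prod=3 -> [25 7 1]
Step 11: demand=5,sold=1 ship[1->2]=1 ship[0->1]=1 prod=3 -> [27 7 1]
Step 12: demand=5,sold=1 ship[1->2]=1 ship[0->1]=1 prod=3 -> [29 7 1]
First stockout at step 6

6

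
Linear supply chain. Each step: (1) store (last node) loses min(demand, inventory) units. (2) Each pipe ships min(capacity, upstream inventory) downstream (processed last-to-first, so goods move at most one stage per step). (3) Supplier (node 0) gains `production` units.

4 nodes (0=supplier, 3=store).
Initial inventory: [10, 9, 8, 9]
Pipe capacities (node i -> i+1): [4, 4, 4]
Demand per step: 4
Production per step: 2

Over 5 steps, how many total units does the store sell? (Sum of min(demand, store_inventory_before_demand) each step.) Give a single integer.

Step 1: sold=4 (running total=4) -> [8 9 8 9]
Step 2: sold=4 (running total=8) -> [6 9 8 9]
Step 3: sold=4 (running total=12) -> [4 9 8 9]
Step 4: sold=4 (running total=16) -> [2 9 8 9]
Step 5: sold=4 (running total=20) -> [2 7 8 9]

Answer: 20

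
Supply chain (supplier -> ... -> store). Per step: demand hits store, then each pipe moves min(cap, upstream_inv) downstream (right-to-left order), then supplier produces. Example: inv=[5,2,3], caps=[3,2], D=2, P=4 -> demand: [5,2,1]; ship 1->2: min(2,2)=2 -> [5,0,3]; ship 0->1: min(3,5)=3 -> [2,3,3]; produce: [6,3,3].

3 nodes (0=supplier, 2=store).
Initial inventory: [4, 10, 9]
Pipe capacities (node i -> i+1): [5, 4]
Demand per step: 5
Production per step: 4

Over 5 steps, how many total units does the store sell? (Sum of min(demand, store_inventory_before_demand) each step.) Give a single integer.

Answer: 25

Derivation:
Step 1: sold=5 (running total=5) -> [4 10 8]
Step 2: sold=5 (running total=10) -> [4 10 7]
Step 3: sold=5 (running total=15) -> [4 10 6]
Step 4: sold=5 (running total=20) -> [4 10 5]
Step 5: sold=5 (running total=25) -> [4 10 4]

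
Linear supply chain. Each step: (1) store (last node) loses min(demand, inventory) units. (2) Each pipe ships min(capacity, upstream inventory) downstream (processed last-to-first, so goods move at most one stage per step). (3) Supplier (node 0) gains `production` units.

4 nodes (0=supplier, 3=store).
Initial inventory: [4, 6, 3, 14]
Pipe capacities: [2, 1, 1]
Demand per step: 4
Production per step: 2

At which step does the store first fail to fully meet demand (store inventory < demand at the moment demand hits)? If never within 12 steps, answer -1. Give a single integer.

Step 1: demand=4,sold=4 ship[2->3]=1 ship[1->2]=1 ship[0->1]=2 prod=2 -> [4 7 3 11]
Step 2: demand=4,sold=4 ship[2->3]=1 ship[1->2]=1 ship[0->1]=2 prod=2 -> [4 8 3 8]
Step 3: demand=4,sold=4 ship[2->3]=1 ship[1->2]=1 ship[0->1]=2 prod=2 -> [4 9 3 5]
Step 4: demand=4,sold=4 ship[2->3]=1 ship[1->2]=1 ship[0->1]=2 prod=2 -> [4 10 3 2]
Step 5: demand=4,sold=2 ship[2->3]=1 ship[1->2]=1 ship[0->1]=2 prod=2 -> [4 11 3 1]
Step 6: demand=4,sold=1 ship[2->3]=1 ship[1->2]=1 ship[0->1]=2 prod=2 -> [4 12 3 1]
Step 7: demand=4,sold=1 ship[2->3]=1 ship[1->2]=1 ship[0->1]=2 prod=2 -> [4 13 3 1]
Step 8: demand=4,sold=1 ship[2->3]=1 ship[1->2]=1 ship[0->1]=2 prod=2 -> [4 14 3 1]
Step 9: demand=4,sold=1 ship[2->3]=1 ship[1->2]=1 ship[0->1]=2 prod=2 -> [4 15 3 1]
Step 10: demand=4,sold=1 ship[2->3]=1 ship[1->2]=1 ship[0->1]=2 prod=2 -> [4 16 3 1]
Step 11: demand=4,sold=1 ship[2->3]=1 ship[1->2]=1 ship[0->1]=2 prod=2 -> [4 17 3 1]
Step 12: demand=4,sold=1 ship[2->3]=1 ship[1->2]=1 ship[0->1]=2 prod=2 -> [4 18 3 1]
First stockout at step 5

5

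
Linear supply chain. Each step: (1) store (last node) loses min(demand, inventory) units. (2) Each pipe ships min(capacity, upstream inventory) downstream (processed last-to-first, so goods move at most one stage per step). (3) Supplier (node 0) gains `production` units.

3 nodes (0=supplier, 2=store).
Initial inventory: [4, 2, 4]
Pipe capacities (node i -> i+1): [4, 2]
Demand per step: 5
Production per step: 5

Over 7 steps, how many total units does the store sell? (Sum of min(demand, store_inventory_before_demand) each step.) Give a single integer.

Answer: 16

Derivation:
Step 1: sold=4 (running total=4) -> [5 4 2]
Step 2: sold=2 (running total=6) -> [6 6 2]
Step 3: sold=2 (running total=8) -> [7 8 2]
Step 4: sold=2 (running total=10) -> [8 10 2]
Step 5: sold=2 (running total=12) -> [9 12 2]
Step 6: sold=2 (running total=14) -> [10 14 2]
Step 7: sold=2 (running total=16) -> [11 16 2]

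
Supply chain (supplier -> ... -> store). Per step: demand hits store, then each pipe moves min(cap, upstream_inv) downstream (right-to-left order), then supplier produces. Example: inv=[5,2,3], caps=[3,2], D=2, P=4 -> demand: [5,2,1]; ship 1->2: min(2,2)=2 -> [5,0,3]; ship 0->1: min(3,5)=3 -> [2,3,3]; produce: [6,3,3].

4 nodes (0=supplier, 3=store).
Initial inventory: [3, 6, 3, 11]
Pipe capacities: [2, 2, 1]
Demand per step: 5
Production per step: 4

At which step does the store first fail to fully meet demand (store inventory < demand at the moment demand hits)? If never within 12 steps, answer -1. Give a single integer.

Step 1: demand=5,sold=5 ship[2->3]=1 ship[1->2]=2 ship[0->1]=2 prod=4 -> [5 6 4 7]
Step 2: demand=5,sold=5 ship[2->3]=1 ship[1->2]=2 ship[0->1]=2 prod=4 -> [7 6 5 3]
Step 3: demand=5,sold=3 ship[2->3]=1 ship[1->2]=2 ship[0->1]=2 prod=4 -> [9 6 6 1]
Step 4: demand=5,sold=1 ship[2->3]=1 ship[1->2]=2 ship[0->1]=2 prod=4 -> [11 6 7 1]
Step 5: demand=5,sold=1 ship[2->3]=1 ship[1->2]=2 ship[0->1]=2 prod=4 -> [13 6 8 1]
Step 6: demand=5,sold=1 ship[2->3]=1 ship[1->2]=2 ship[0->1]=2 prod=4 -> [15 6 9 1]
Step 7: demand=5,sold=1 ship[2->3]=1 ship[1->2]=2 ship[0->1]=2 prod=4 -> [17 6 10 1]
Step 8: demand=5,sold=1 ship[2->3]=1 ship[1->2]=2 ship[0->1]=2 prod=4 -> [19 6 11 1]
Step 9: demand=5,sold=1 ship[2->3]=1 ship[1->2]=2 ship[0->1]=2 prod=4 -> [21 6 12 1]
Step 10: demand=5,sold=1 ship[2->3]=1 ship[1->2]=2 ship[0->1]=2 prod=4 -> [23 6 13 1]
Step 11: demand=5,sold=1 ship[2->3]=1 ship[1->2]=2 ship[0->1]=2 prod=4 -> [25 6 14 1]
Step 12: demand=5,sold=1 ship[2->3]=1 ship[1->2]=2 ship[0->1]=2 prod=4 -> [27 6 15 1]
First stockout at step 3

3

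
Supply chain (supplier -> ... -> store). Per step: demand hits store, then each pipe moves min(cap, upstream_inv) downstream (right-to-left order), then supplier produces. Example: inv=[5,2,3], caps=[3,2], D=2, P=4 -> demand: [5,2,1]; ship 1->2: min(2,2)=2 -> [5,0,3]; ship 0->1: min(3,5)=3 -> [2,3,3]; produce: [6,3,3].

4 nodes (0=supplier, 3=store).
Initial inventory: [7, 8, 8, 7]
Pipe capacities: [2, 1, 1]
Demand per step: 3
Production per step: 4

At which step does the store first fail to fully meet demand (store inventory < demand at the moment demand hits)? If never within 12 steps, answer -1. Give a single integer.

Step 1: demand=3,sold=3 ship[2->3]=1 ship[1->2]=1 ship[0->1]=2 prod=4 -> [9 9 8 5]
Step 2: demand=3,sold=3 ship[2->3]=1 ship[1->2]=1 ship[0->1]=2 prod=4 -> [11 10 8 3]
Step 3: demand=3,sold=3 ship[2->3]=1 ship[1->2]=1 ship[0->1]=2 prod=4 -> [13 11 8 1]
Step 4: demand=3,sold=1 ship[2->3]=1 ship[1->2]=1 ship[0->1]=2 prod=4 -> [15 12 8 1]
Step 5: demand=3,sold=1 ship[2->3]=1 ship[1->2]=1 ship[0->1]=2 prod=4 -> [17 13 8 1]
Step 6: demand=3,sold=1 ship[2->3]=1 ship[1->2]=1 ship[0->1]=2 prod=4 -> [19 14 8 1]
Step 7: demand=3,sold=1 ship[2->3]=1 ship[1->2]=1 ship[0->1]=2 prod=4 -> [21 15 8 1]
Step 8: demand=3,sold=1 ship[2->3]=1 ship[1->2]=1 ship[0->1]=2 prod=4 -> [23 16 8 1]
Step 9: demand=3,sold=1 ship[2->3]=1 ship[1->2]=1 ship[0->1]=2 prod=4 -> [25 17 8 1]
Step 10: demand=3,sold=1 ship[2->3]=1 ship[1->2]=1 ship[0->1]=2 prod=4 -> [27 18 8 1]
Step 11: demand=3,sold=1 ship[2->3]=1 ship[1->2]=1 ship[0->1]=2 prod=4 -> [29 19 8 1]
Step 12: demand=3,sold=1 ship[2->3]=1 ship[1->2]=1 ship[0->1]=2 prod=4 -> [31 20 8 1]
First stockout at step 4

4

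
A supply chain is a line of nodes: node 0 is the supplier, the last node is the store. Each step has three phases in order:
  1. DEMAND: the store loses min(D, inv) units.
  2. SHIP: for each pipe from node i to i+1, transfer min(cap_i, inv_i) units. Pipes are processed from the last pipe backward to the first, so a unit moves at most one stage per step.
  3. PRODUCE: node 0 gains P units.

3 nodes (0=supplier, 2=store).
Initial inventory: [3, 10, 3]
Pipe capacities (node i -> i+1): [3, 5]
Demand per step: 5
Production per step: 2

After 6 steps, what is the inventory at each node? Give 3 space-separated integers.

Step 1: demand=5,sold=3 ship[1->2]=5 ship[0->1]=3 prod=2 -> inv=[2 8 5]
Step 2: demand=5,sold=5 ship[1->2]=5 ship[0->1]=2 prod=2 -> inv=[2 5 5]
Step 3: demand=5,sold=5 ship[1->2]=5 ship[0->1]=2 prod=2 -> inv=[2 2 5]
Step 4: demand=5,sold=5 ship[1->2]=2 ship[0->1]=2 prod=2 -> inv=[2 2 2]
Step 5: demand=5,sold=2 ship[1->2]=2 ship[0->1]=2 prod=2 -> inv=[2 2 2]
Step 6: demand=5,sold=2 ship[1->2]=2 ship[0->1]=2 prod=2 -> inv=[2 2 2]

2 2 2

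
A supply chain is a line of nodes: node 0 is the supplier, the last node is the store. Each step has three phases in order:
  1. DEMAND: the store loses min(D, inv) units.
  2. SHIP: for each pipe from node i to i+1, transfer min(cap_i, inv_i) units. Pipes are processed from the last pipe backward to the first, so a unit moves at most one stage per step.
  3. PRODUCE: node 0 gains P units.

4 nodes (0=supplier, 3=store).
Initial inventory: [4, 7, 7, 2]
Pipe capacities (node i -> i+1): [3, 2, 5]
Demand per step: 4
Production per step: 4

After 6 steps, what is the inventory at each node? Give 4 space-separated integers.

Step 1: demand=4,sold=2 ship[2->3]=5 ship[1->2]=2 ship[0->1]=3 prod=4 -> inv=[5 8 4 5]
Step 2: demand=4,sold=4 ship[2->3]=4 ship[1->2]=2 ship[0->1]=3 prod=4 -> inv=[6 9 2 5]
Step 3: demand=4,sold=4 ship[2->3]=2 ship[1->2]=2 ship[0->1]=3 prod=4 -> inv=[7 10 2 3]
Step 4: demand=4,sold=3 ship[2->3]=2 ship[1->2]=2 ship[0->1]=3 prod=4 -> inv=[8 11 2 2]
Step 5: demand=4,sold=2 ship[2->3]=2 ship[1->2]=2 ship[0->1]=3 prod=4 -> inv=[9 12 2 2]
Step 6: demand=4,sold=2 ship[2->3]=2 ship[1->2]=2 ship[0->1]=3 prod=4 -> inv=[10 13 2 2]

10 13 2 2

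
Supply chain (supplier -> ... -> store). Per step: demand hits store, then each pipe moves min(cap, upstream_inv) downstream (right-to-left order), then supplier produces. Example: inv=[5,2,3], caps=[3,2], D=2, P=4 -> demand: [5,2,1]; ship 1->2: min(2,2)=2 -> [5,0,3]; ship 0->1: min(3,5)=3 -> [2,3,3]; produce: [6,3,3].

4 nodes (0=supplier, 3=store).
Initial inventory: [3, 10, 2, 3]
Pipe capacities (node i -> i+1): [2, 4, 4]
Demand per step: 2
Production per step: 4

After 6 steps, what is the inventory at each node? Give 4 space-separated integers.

Step 1: demand=2,sold=2 ship[2->3]=2 ship[1->2]=4 ship[0->1]=2 prod=4 -> inv=[5 8 4 3]
Step 2: demand=2,sold=2 ship[2->3]=4 ship[1->2]=4 ship[0->1]=2 prod=4 -> inv=[7 6 4 5]
Step 3: demand=2,sold=2 ship[2->3]=4 ship[1->2]=4 ship[0->1]=2 prod=4 -> inv=[9 4 4 7]
Step 4: demand=2,sold=2 ship[2->3]=4 ship[1->2]=4 ship[0->1]=2 prod=4 -> inv=[11 2 4 9]
Step 5: demand=2,sold=2 ship[2->3]=4 ship[1->2]=2 ship[0->1]=2 prod=4 -> inv=[13 2 2 11]
Step 6: demand=2,sold=2 ship[2->3]=2 ship[1->2]=2 ship[0->1]=2 prod=4 -> inv=[15 2 2 11]

15 2 2 11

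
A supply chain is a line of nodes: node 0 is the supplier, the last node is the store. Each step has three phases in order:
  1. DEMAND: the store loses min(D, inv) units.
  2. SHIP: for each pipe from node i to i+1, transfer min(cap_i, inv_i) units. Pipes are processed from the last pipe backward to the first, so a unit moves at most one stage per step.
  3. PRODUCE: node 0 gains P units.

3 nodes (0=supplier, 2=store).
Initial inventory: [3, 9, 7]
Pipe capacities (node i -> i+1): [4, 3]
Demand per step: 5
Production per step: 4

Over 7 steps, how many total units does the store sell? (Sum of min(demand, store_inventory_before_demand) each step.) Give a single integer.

Answer: 25

Derivation:
Step 1: sold=5 (running total=5) -> [4 9 5]
Step 2: sold=5 (running total=10) -> [4 10 3]
Step 3: sold=3 (running total=13) -> [4 11 3]
Step 4: sold=3 (running total=16) -> [4 12 3]
Step 5: sold=3 (running total=19) -> [4 13 3]
Step 6: sold=3 (running total=22) -> [4 14 3]
Step 7: sold=3 (running total=25) -> [4 15 3]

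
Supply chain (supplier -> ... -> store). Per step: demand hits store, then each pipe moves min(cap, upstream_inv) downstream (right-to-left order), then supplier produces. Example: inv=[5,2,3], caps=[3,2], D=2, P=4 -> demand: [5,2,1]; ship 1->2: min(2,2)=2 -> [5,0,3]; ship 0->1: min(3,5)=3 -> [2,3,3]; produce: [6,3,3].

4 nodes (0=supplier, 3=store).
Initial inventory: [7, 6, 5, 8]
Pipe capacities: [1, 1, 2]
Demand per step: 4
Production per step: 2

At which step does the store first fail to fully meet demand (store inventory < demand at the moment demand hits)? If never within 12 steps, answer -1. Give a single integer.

Step 1: demand=4,sold=4 ship[2->3]=2 ship[1->2]=1 ship[0->1]=1 prod=2 -> [8 6 4 6]
Step 2: demand=4,sold=4 ship[2->3]=2 ship[1->2]=1 ship[0->1]=1 prod=2 -> [9 6 3 4]
Step 3: demand=4,sold=4 ship[2->3]=2 ship[1->2]=1 ship[0->1]=1 prod=2 -> [10 6 2 2]
Step 4: demand=4,sold=2 ship[2->3]=2 ship[1->2]=1 ship[0->1]=1 prod=2 -> [11 6 1 2]
Step 5: demand=4,sold=2 ship[2->3]=1 ship[1->2]=1 ship[0->1]=1 prod=2 -> [12 6 1 1]
Step 6: demand=4,sold=1 ship[2->3]=1 ship[1->2]=1 ship[0->1]=1 prod=2 -> [13 6 1 1]
Step 7: demand=4,sold=1 ship[2->3]=1 ship[1->2]=1 ship[0->1]=1 prod=2 -> [14 6 1 1]
Step 8: demand=4,sold=1 ship[2->3]=1 ship[1->2]=1 ship[0->1]=1 prod=2 -> [15 6 1 1]
Step 9: demand=4,sold=1 ship[2->3]=1 ship[1->2]=1 ship[0->1]=1 prod=2 -> [16 6 1 1]
Step 10: demand=4,sold=1 ship[2->3]=1 ship[1->2]=1 ship[0->1]=1 prod=2 -> [17 6 1 1]
Step 11: demand=4,sold=1 ship[2->3]=1 ship[1->2]=1 ship[0->1]=1 prod=2 -> [18 6 1 1]
Step 12: demand=4,sold=1 ship[2->3]=1 ship[1->2]=1 ship[0->1]=1 prod=2 -> [19 6 1 1]
First stockout at step 4

4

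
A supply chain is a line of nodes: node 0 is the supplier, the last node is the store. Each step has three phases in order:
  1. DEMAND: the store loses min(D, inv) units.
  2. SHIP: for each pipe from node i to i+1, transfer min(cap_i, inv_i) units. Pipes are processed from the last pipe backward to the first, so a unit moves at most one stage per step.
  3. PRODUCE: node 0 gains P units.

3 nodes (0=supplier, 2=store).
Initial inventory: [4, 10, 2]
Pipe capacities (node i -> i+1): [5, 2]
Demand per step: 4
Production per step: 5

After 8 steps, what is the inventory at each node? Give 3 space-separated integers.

Step 1: demand=4,sold=2 ship[1->2]=2 ship[0->1]=4 prod=5 -> inv=[5 12 2]
Step 2: demand=4,sold=2 ship[1->2]=2 ship[0->1]=5 prod=5 -> inv=[5 15 2]
Step 3: demand=4,sold=2 ship[1->2]=2 ship[0->1]=5 prod=5 -> inv=[5 18 2]
Step 4: demand=4,sold=2 ship[1->2]=2 ship[0->1]=5 prod=5 -> inv=[5 21 2]
Step 5: demand=4,sold=2 ship[1->2]=2 ship[0->1]=5 prod=5 -> inv=[5 24 2]
Step 6: demand=4,sold=2 ship[1->2]=2 ship[0->1]=5 prod=5 -> inv=[5 27 2]
Step 7: demand=4,sold=2 ship[1->2]=2 ship[0->1]=5 prod=5 -> inv=[5 30 2]
Step 8: demand=4,sold=2 ship[1->2]=2 ship[0->1]=5 prod=5 -> inv=[5 33 2]

5 33 2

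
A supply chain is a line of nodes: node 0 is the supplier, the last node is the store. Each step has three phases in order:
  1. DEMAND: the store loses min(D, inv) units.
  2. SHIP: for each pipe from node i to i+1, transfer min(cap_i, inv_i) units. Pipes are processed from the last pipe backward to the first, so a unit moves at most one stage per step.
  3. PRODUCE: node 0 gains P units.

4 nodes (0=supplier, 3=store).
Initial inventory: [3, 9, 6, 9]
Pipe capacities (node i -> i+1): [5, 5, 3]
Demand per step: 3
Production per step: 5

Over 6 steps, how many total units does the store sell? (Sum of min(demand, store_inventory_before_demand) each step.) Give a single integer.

Answer: 18

Derivation:
Step 1: sold=3 (running total=3) -> [5 7 8 9]
Step 2: sold=3 (running total=6) -> [5 7 10 9]
Step 3: sold=3 (running total=9) -> [5 7 12 9]
Step 4: sold=3 (running total=12) -> [5 7 14 9]
Step 5: sold=3 (running total=15) -> [5 7 16 9]
Step 6: sold=3 (running total=18) -> [5 7 18 9]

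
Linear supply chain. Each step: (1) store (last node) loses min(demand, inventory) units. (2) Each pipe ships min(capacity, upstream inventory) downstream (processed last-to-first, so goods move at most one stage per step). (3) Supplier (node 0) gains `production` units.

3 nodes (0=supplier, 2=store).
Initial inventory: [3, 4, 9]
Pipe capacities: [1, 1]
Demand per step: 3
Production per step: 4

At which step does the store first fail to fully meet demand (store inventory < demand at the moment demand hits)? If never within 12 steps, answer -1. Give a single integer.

Step 1: demand=3,sold=3 ship[1->2]=1 ship[0->1]=1 prod=4 -> [6 4 7]
Step 2: demand=3,sold=3 ship[1->2]=1 ship[0->1]=1 prod=4 -> [9 4 5]
Step 3: demand=3,sold=3 ship[1->2]=1 ship[0->1]=1 prod=4 -> [12 4 3]
Step 4: demand=3,sold=3 ship[1->2]=1 ship[0->1]=1 prod=4 -> [15 4 1]
Step 5: demand=3,sold=1 ship[1->2]=1 ship[0->1]=1 prod=4 -> [18 4 1]
Step 6: demand=3,sold=1 ship[1->2]=1 ship[0->1]=1 prod=4 -> [21 4 1]
Step 7: demand=3,sold=1 ship[1->2]=1 ship[0->1]=1 prod=4 -> [24 4 1]
Step 8: demand=3,sold=1 ship[1->2]=1 ship[0->1]=1 prod=4 -> [27 4 1]
Step 9: demand=3,sold=1 ship[1->2]=1 ship[0->1]=1 prod=4 -> [30 4 1]
Step 10: demand=3,sold=1 ship[1->2]=1 ship[0->1]=1 prod=4 -> [33 4 1]
Step 11: demand=3,sold=1 ship[1->2]=1 ship[0->1]=1 prod=4 -> [36 4 1]
Step 12: demand=3,sold=1 ship[1->2]=1 ship[0->1]=1 prod=4 -> [39 4 1]
First stockout at step 5

5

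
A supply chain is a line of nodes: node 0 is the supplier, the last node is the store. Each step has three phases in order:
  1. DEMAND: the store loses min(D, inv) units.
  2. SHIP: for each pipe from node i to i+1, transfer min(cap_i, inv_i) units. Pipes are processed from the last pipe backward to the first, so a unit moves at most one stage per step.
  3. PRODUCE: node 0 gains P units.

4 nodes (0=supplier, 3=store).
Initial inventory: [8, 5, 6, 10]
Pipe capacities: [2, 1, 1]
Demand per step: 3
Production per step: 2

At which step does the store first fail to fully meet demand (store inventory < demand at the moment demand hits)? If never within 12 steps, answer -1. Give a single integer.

Step 1: demand=3,sold=3 ship[2->3]=1 ship[1->2]=1 ship[0->1]=2 prod=2 -> [8 6 6 8]
Step 2: demand=3,sold=3 ship[2->3]=1 ship[1->2]=1 ship[0->1]=2 prod=2 -> [8 7 6 6]
Step 3: demand=3,sold=3 ship[2->3]=1 ship[1->2]=1 ship[0->1]=2 prod=2 -> [8 8 6 4]
Step 4: demand=3,sold=3 ship[2->3]=1 ship[1->2]=1 ship[0->1]=2 prod=2 -> [8 9 6 2]
Step 5: demand=3,sold=2 ship[2->3]=1 ship[1->2]=1 ship[0->1]=2 prod=2 -> [8 10 6 1]
Step 6: demand=3,sold=1 ship[2->3]=1 ship[1->2]=1 ship[0->1]=2 prod=2 -> [8 11 6 1]
Step 7: demand=3,sold=1 ship[2->3]=1 ship[1->2]=1 ship[0->1]=2 prod=2 -> [8 12 6 1]
Step 8: demand=3,sold=1 ship[2->3]=1 ship[1->2]=1 ship[0->1]=2 prod=2 -> [8 13 6 1]
Step 9: demand=3,sold=1 ship[2->3]=1 ship[1->2]=1 ship[0->1]=2 prod=2 -> [8 14 6 1]
Step 10: demand=3,sold=1 ship[2->3]=1 ship[1->2]=1 ship[0->1]=2 prod=2 -> [8 15 6 1]
Step 11: demand=3,sold=1 ship[2->3]=1 ship[1->2]=1 ship[0->1]=2 prod=2 -> [8 16 6 1]
Step 12: demand=3,sold=1 ship[2->3]=1 ship[1->2]=1 ship[0->1]=2 prod=2 -> [8 17 6 1]
First stockout at step 5

5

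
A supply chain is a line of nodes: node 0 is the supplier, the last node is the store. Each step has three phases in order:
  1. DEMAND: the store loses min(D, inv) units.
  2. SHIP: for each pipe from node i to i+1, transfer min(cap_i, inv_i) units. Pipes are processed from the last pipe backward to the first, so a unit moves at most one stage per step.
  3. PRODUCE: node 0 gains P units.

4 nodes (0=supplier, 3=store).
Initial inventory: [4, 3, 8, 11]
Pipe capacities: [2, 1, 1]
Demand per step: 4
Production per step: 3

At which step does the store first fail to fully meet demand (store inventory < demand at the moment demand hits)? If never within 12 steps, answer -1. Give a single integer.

Step 1: demand=4,sold=4 ship[2->3]=1 ship[1->2]=1 ship[0->1]=2 prod=3 -> [5 4 8 8]
Step 2: demand=4,sold=4 ship[2->3]=1 ship[1->2]=1 ship[0->1]=2 prod=3 -> [6 5 8 5]
Step 3: demand=4,sold=4 ship[2->3]=1 ship[1->2]=1 ship[0->1]=2 prod=3 -> [7 6 8 2]
Step 4: demand=4,sold=2 ship[2->3]=1 ship[1->2]=1 ship[0->1]=2 prod=3 -> [8 7 8 1]
Step 5: demand=4,sold=1 ship[2->3]=1 ship[1->2]=1 ship[0->1]=2 prod=3 -> [9 8 8 1]
Step 6: demand=4,sold=1 ship[2->3]=1 ship[1->2]=1 ship[0->1]=2 prod=3 -> [10 9 8 1]
Step 7: demand=4,sold=1 ship[2->3]=1 ship[1->2]=1 ship[0->1]=2 prod=3 -> [11 10 8 1]
Step 8: demand=4,sold=1 ship[2->3]=1 ship[1->2]=1 ship[0->1]=2 prod=3 -> [12 11 8 1]
Step 9: demand=4,sold=1 ship[2->3]=1 ship[1->2]=1 ship[0->1]=2 prod=3 -> [13 12 8 1]
Step 10: demand=4,sold=1 ship[2->3]=1 ship[1->2]=1 ship[0->1]=2 prod=3 -> [14 13 8 1]
Step 11: demand=4,sold=1 ship[2->3]=1 ship[1->2]=1 ship[0->1]=2 prod=3 -> [15 14 8 1]
Step 12: demand=4,sold=1 ship[2->3]=1 ship[1->2]=1 ship[0->1]=2 prod=3 -> [16 15 8 1]
First stockout at step 4

4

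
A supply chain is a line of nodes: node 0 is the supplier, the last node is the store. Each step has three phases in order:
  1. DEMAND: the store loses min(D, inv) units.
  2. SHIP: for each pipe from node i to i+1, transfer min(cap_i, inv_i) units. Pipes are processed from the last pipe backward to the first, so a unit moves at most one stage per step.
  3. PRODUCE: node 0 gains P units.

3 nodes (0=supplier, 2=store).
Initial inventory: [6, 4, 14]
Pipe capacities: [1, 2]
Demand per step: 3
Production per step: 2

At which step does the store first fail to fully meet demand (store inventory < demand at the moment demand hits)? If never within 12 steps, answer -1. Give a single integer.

Step 1: demand=3,sold=3 ship[1->2]=2 ship[0->1]=1 prod=2 -> [7 3 13]
Step 2: demand=3,sold=3 ship[1->2]=2 ship[0->1]=1 prod=2 -> [8 2 12]
Step 3: demand=3,sold=3 ship[1->2]=2 ship[0->1]=1 prod=2 -> [9 1 11]
Step 4: demand=3,sold=3 ship[1->2]=1 ship[0->1]=1 prod=2 -> [10 1 9]
Step 5: demand=3,sold=3 ship[1->2]=1 ship[0->1]=1 prod=2 -> [11 1 7]
Step 6: demand=3,sold=3 ship[1->2]=1 ship[0->1]=1 prod=2 -> [12 1 5]
Step 7: demand=3,sold=3 ship[1->2]=1 ship[0->1]=1 prod=2 -> [13 1 3]
Step 8: demand=3,sold=3 ship[1->2]=1 ship[0->1]=1 prod=2 -> [14 1 1]
Step 9: demand=3,sold=1 ship[1->2]=1 ship[0->1]=1 prod=2 -> [15 1 1]
Step 10: demand=3,sold=1 ship[1->2]=1 ship[0->1]=1 prod=2 -> [16 1 1]
Step 11: demand=3,sold=1 ship[1->2]=1 ship[0->1]=1 prod=2 -> [17 1 1]
Step 12: demand=3,sold=1 ship[1->2]=1 ship[0->1]=1 prod=2 -> [18 1 1]
First stockout at step 9

9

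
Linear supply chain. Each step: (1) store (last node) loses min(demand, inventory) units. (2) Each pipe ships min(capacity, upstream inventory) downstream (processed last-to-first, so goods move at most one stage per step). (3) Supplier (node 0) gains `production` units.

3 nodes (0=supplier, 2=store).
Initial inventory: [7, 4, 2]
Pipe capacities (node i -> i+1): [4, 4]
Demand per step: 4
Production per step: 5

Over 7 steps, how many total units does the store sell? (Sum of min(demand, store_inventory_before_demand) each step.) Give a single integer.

Answer: 26

Derivation:
Step 1: sold=2 (running total=2) -> [8 4 4]
Step 2: sold=4 (running total=6) -> [9 4 4]
Step 3: sold=4 (running total=10) -> [10 4 4]
Step 4: sold=4 (running total=14) -> [11 4 4]
Step 5: sold=4 (running total=18) -> [12 4 4]
Step 6: sold=4 (running total=22) -> [13 4 4]
Step 7: sold=4 (running total=26) -> [14 4 4]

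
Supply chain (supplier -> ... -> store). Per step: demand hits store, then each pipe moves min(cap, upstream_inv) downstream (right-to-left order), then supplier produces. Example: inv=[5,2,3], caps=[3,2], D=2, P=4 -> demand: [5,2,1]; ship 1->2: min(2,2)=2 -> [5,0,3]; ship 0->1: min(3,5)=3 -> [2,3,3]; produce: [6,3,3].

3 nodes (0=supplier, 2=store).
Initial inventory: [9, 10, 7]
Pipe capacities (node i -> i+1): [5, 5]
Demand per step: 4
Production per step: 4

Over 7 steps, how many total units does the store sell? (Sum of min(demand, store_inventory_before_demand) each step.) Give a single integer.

Step 1: sold=4 (running total=4) -> [8 10 8]
Step 2: sold=4 (running total=8) -> [7 10 9]
Step 3: sold=4 (running total=12) -> [6 10 10]
Step 4: sold=4 (running total=16) -> [5 10 11]
Step 5: sold=4 (running total=20) -> [4 10 12]
Step 6: sold=4 (running total=24) -> [4 9 13]
Step 7: sold=4 (running total=28) -> [4 8 14]

Answer: 28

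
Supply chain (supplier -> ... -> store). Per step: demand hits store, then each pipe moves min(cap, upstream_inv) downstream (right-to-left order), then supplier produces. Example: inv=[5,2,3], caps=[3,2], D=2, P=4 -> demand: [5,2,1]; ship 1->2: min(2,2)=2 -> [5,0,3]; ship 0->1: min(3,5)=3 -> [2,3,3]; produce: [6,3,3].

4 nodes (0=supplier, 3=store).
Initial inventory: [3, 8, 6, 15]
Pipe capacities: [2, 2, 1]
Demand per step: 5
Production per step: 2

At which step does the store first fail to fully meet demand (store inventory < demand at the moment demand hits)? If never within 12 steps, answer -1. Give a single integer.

Step 1: demand=5,sold=5 ship[2->3]=1 ship[1->2]=2 ship[0->1]=2 prod=2 -> [3 8 7 11]
Step 2: demand=5,sold=5 ship[2->3]=1 ship[1->2]=2 ship[0->1]=2 prod=2 -> [3 8 8 7]
Step 3: demand=5,sold=5 ship[2->3]=1 ship[1->2]=2 ship[0->1]=2 prod=2 -> [3 8 9 3]
Step 4: demand=5,sold=3 ship[2->3]=1 ship[1->2]=2 ship[0->1]=2 prod=2 -> [3 8 10 1]
Step 5: demand=5,sold=1 ship[2->3]=1 ship[1->2]=2 ship[0->1]=2 prod=2 -> [3 8 11 1]
Step 6: demand=5,sold=1 ship[2->3]=1 ship[1->2]=2 ship[0->1]=2 prod=2 -> [3 8 12 1]
Step 7: demand=5,sold=1 ship[2->3]=1 ship[1->2]=2 ship[0->1]=2 prod=2 -> [3 8 13 1]
Step 8: demand=5,sold=1 ship[2->3]=1 ship[1->2]=2 ship[0->1]=2 prod=2 -> [3 8 14 1]
Step 9: demand=5,sold=1 ship[2->3]=1 ship[1->2]=2 ship[0->1]=2 prod=2 -> [3 8 15 1]
Step 10: demand=5,sold=1 ship[2->3]=1 ship[1->2]=2 ship[0->1]=2 prod=2 -> [3 8 16 1]
Step 11: demand=5,sold=1 ship[2->3]=1 ship[1->2]=2 ship[0->1]=2 prod=2 -> [3 8 17 1]
Step 12: demand=5,sold=1 ship[2->3]=1 ship[1->2]=2 ship[0->1]=2 prod=2 -> [3 8 18 1]
First stockout at step 4

4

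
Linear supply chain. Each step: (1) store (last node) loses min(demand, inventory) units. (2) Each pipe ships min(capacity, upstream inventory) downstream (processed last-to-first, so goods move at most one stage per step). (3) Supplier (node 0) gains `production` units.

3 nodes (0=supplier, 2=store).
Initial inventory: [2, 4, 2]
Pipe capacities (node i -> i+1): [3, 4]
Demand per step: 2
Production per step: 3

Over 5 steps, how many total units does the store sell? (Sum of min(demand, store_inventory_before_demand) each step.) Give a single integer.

Step 1: sold=2 (running total=2) -> [3 2 4]
Step 2: sold=2 (running total=4) -> [3 3 4]
Step 3: sold=2 (running total=6) -> [3 3 5]
Step 4: sold=2 (running total=8) -> [3 3 6]
Step 5: sold=2 (running total=10) -> [3 3 7]

Answer: 10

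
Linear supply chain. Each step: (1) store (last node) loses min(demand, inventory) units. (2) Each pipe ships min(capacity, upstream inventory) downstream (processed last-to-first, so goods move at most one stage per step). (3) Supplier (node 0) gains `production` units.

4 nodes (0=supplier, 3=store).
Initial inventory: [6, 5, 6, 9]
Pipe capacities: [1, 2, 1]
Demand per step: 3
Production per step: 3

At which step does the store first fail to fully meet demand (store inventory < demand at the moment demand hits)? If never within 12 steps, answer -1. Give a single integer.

Step 1: demand=3,sold=3 ship[2->3]=1 ship[1->2]=2 ship[0->1]=1 prod=3 -> [8 4 7 7]
Step 2: demand=3,sold=3 ship[2->3]=1 ship[1->2]=2 ship[0->1]=1 prod=3 -> [10 3 8 5]
Step 3: demand=3,sold=3 ship[2->3]=1 ship[1->2]=2 ship[0->1]=1 prod=3 -> [12 2 9 3]
Step 4: demand=3,sold=3 ship[2->3]=1 ship[1->2]=2 ship[0->1]=1 prod=3 -> [14 1 10 1]
Step 5: demand=3,sold=1 ship[2->3]=1 ship[1->2]=1 ship[0->1]=1 prod=3 -> [16 1 10 1]
Step 6: demand=3,sold=1 ship[2->3]=1 ship[1->2]=1 ship[0->1]=1 prod=3 -> [18 1 10 1]
Step 7: demand=3,sold=1 ship[2->3]=1 ship[1->2]=1 ship[0->1]=1 prod=3 -> [20 1 10 1]
Step 8: demand=3,sold=1 ship[2->3]=1 ship[1->2]=1 ship[0->1]=1 prod=3 -> [22 1 10 1]
Step 9: demand=3,sold=1 ship[2->3]=1 ship[1->2]=1 ship[0->1]=1 prod=3 -> [24 1 10 1]
Step 10: demand=3,sold=1 ship[2->3]=1 ship[1->2]=1 ship[0->1]=1 prod=3 -> [26 1 10 1]
Step 11: demand=3,sold=1 ship[2->3]=1 ship[1->2]=1 ship[0->1]=1 prod=3 -> [28 1 10 1]
Step 12: demand=3,sold=1 ship[2->3]=1 ship[1->2]=1 ship[0->1]=1 prod=3 -> [30 1 10 1]
First stockout at step 5

5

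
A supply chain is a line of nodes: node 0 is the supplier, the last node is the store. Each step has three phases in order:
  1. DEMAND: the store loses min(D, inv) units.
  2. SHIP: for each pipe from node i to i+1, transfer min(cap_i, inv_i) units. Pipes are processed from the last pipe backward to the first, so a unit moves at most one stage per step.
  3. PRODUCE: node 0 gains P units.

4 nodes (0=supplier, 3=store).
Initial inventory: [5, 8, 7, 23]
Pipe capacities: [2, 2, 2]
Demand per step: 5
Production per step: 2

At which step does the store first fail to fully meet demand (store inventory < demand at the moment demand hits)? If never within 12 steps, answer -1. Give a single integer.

Step 1: demand=5,sold=5 ship[2->3]=2 ship[1->2]=2 ship[0->1]=2 prod=2 -> [5 8 7 20]
Step 2: demand=5,sold=5 ship[2->3]=2 ship[1->2]=2 ship[0->1]=2 prod=2 -> [5 8 7 17]
Step 3: demand=5,sold=5 ship[2->3]=2 ship[1->2]=2 ship[0->1]=2 prod=2 -> [5 8 7 14]
Step 4: demand=5,sold=5 ship[2->3]=2 ship[1->2]=2 ship[0->1]=2 prod=2 -> [5 8 7 11]
Step 5: demand=5,sold=5 ship[2->3]=2 ship[1->2]=2 ship[0->1]=2 prod=2 -> [5 8 7 8]
Step 6: demand=5,sold=5 ship[2->3]=2 ship[1->2]=2 ship[0->1]=2 prod=2 -> [5 8 7 5]
Step 7: demand=5,sold=5 ship[2->3]=2 ship[1->2]=2 ship[0->1]=2 prod=2 -> [5 8 7 2]
Step 8: demand=5,sold=2 ship[2->3]=2 ship[1->2]=2 ship[0->1]=2 prod=2 -> [5 8 7 2]
Step 9: demand=5,sold=2 ship[2->3]=2 ship[1->2]=2 ship[0->1]=2 prod=2 -> [5 8 7 2]
Step 10: demand=5,sold=2 ship[2->3]=2 ship[1->2]=2 ship[0->1]=2 prod=2 -> [5 8 7 2]
Step 11: demand=5,sold=2 ship[2->3]=2 ship[1->2]=2 ship[0->1]=2 prod=2 -> [5 8 7 2]
Step 12: demand=5,sold=2 ship[2->3]=2 ship[1->2]=2 ship[0->1]=2 prod=2 -> [5 8 7 2]
First stockout at step 8

8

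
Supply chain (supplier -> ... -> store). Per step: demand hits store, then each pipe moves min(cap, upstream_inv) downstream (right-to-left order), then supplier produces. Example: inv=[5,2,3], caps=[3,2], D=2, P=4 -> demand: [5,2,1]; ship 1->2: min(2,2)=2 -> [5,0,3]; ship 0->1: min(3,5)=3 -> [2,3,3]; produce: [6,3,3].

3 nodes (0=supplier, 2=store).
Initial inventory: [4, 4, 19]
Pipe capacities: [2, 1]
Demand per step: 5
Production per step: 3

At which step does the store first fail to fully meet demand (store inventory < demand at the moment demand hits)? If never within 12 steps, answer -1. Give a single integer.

Step 1: demand=5,sold=5 ship[1->2]=1 ship[0->1]=2 prod=3 -> [5 5 15]
Step 2: demand=5,sold=5 ship[1->2]=1 ship[0->1]=2 prod=3 -> [6 6 11]
Step 3: demand=5,sold=5 ship[1->2]=1 ship[0->1]=2 prod=3 -> [7 7 7]
Step 4: demand=5,sold=5 ship[1->2]=1 ship[0->1]=2 prod=3 -> [8 8 3]
Step 5: demand=5,sold=3 ship[1->2]=1 ship[0->1]=2 prod=3 -> [9 9 1]
Step 6: demand=5,sold=1 ship[1->2]=1 ship[0->1]=2 prod=3 -> [10 10 1]
Step 7: demand=5,sold=1 ship[1->2]=1 ship[0->1]=2 prod=3 -> [11 11 1]
Step 8: demand=5,sold=1 ship[1->2]=1 ship[0->1]=2 prod=3 -> [12 12 1]
Step 9: demand=5,sold=1 ship[1->2]=1 ship[0->1]=2 prod=3 -> [13 13 1]
Step 10: demand=5,sold=1 ship[1->2]=1 ship[0->1]=2 prod=3 -> [14 14 1]
Step 11: demand=5,sold=1 ship[1->2]=1 ship[0->1]=2 prod=3 -> [15 15 1]
Step 12: demand=5,sold=1 ship[1->2]=1 ship[0->1]=2 prod=3 -> [16 16 1]
First stockout at step 5

5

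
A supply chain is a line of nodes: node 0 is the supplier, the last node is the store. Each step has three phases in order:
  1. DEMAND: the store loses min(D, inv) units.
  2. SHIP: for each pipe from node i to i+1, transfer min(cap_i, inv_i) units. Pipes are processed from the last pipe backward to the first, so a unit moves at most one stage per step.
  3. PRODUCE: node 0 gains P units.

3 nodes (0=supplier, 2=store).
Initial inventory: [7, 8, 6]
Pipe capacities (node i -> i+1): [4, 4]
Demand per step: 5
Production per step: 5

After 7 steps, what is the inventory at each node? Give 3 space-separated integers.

Step 1: demand=5,sold=5 ship[1->2]=4 ship[0->1]=4 prod=5 -> inv=[8 8 5]
Step 2: demand=5,sold=5 ship[1->2]=4 ship[0->1]=4 prod=5 -> inv=[9 8 4]
Step 3: demand=5,sold=4 ship[1->2]=4 ship[0->1]=4 prod=5 -> inv=[10 8 4]
Step 4: demand=5,sold=4 ship[1->2]=4 ship[0->1]=4 prod=5 -> inv=[11 8 4]
Step 5: demand=5,sold=4 ship[1->2]=4 ship[0->1]=4 prod=5 -> inv=[12 8 4]
Step 6: demand=5,sold=4 ship[1->2]=4 ship[0->1]=4 prod=5 -> inv=[13 8 4]
Step 7: demand=5,sold=4 ship[1->2]=4 ship[0->1]=4 prod=5 -> inv=[14 8 4]

14 8 4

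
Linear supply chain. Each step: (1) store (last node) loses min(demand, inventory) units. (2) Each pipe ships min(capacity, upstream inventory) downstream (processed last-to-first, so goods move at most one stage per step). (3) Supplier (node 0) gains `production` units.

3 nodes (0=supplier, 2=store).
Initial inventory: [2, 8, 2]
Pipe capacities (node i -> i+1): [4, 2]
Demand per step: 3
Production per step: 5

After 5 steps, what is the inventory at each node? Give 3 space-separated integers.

Step 1: demand=3,sold=2 ship[1->2]=2 ship[0->1]=2 prod=5 -> inv=[5 8 2]
Step 2: demand=3,sold=2 ship[1->2]=2 ship[0->1]=4 prod=5 -> inv=[6 10 2]
Step 3: demand=3,sold=2 ship[1->2]=2 ship[0->1]=4 prod=5 -> inv=[7 12 2]
Step 4: demand=3,sold=2 ship[1->2]=2 ship[0->1]=4 prod=5 -> inv=[8 14 2]
Step 5: demand=3,sold=2 ship[1->2]=2 ship[0->1]=4 prod=5 -> inv=[9 16 2]

9 16 2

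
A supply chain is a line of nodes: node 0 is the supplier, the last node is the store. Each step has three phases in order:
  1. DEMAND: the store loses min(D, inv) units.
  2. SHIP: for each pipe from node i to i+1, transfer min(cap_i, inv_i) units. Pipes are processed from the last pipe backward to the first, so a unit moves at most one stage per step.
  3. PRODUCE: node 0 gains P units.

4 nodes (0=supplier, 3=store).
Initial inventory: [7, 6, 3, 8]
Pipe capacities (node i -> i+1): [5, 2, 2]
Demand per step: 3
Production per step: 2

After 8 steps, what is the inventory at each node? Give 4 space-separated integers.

Step 1: demand=3,sold=3 ship[2->3]=2 ship[1->2]=2 ship[0->1]=5 prod=2 -> inv=[4 9 3 7]
Step 2: demand=3,sold=3 ship[2->3]=2 ship[1->2]=2 ship[0->1]=4 prod=2 -> inv=[2 11 3 6]
Step 3: demand=3,sold=3 ship[2->3]=2 ship[1->2]=2 ship[0->1]=2 prod=2 -> inv=[2 11 3 5]
Step 4: demand=3,sold=3 ship[2->3]=2 ship[1->2]=2 ship[0->1]=2 prod=2 -> inv=[2 11 3 4]
Step 5: demand=3,sold=3 ship[2->3]=2 ship[1->2]=2 ship[0->1]=2 prod=2 -> inv=[2 11 3 3]
Step 6: demand=3,sold=3 ship[2->3]=2 ship[1->2]=2 ship[0->1]=2 prod=2 -> inv=[2 11 3 2]
Step 7: demand=3,sold=2 ship[2->3]=2 ship[1->2]=2 ship[0->1]=2 prod=2 -> inv=[2 11 3 2]
Step 8: demand=3,sold=2 ship[2->3]=2 ship[1->2]=2 ship[0->1]=2 prod=2 -> inv=[2 11 3 2]

2 11 3 2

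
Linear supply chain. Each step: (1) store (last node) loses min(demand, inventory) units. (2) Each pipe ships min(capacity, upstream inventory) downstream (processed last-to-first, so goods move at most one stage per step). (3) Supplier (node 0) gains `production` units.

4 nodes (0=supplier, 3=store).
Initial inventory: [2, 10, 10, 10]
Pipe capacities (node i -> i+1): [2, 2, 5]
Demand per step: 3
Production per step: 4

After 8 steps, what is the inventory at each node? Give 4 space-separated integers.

Step 1: demand=3,sold=3 ship[2->3]=5 ship[1->2]=2 ship[0->1]=2 prod=4 -> inv=[4 10 7 12]
Step 2: demand=3,sold=3 ship[2->3]=5 ship[1->2]=2 ship[0->1]=2 prod=4 -> inv=[6 10 4 14]
Step 3: demand=3,sold=3 ship[2->3]=4 ship[1->2]=2 ship[0->1]=2 prod=4 -> inv=[8 10 2 15]
Step 4: demand=3,sold=3 ship[2->3]=2 ship[1->2]=2 ship[0->1]=2 prod=4 -> inv=[10 10 2 14]
Step 5: demand=3,sold=3 ship[2->3]=2 ship[1->2]=2 ship[0->1]=2 prod=4 -> inv=[12 10 2 13]
Step 6: demand=3,sold=3 ship[2->3]=2 ship[1->2]=2 ship[0->1]=2 prod=4 -> inv=[14 10 2 12]
Step 7: demand=3,sold=3 ship[2->3]=2 ship[1->2]=2 ship[0->1]=2 prod=4 -> inv=[16 10 2 11]
Step 8: demand=3,sold=3 ship[2->3]=2 ship[1->2]=2 ship[0->1]=2 prod=4 -> inv=[18 10 2 10]

18 10 2 10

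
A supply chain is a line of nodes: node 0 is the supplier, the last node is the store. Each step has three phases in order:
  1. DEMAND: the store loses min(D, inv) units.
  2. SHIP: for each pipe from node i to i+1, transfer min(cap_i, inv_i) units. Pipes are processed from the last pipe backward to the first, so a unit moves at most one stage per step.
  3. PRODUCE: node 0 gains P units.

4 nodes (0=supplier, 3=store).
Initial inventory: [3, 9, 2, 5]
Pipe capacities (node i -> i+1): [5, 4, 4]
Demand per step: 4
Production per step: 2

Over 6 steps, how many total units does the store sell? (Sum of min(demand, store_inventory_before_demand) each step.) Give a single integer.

Answer: 23

Derivation:
Step 1: sold=4 (running total=4) -> [2 8 4 3]
Step 2: sold=3 (running total=7) -> [2 6 4 4]
Step 3: sold=4 (running total=11) -> [2 4 4 4]
Step 4: sold=4 (running total=15) -> [2 2 4 4]
Step 5: sold=4 (running total=19) -> [2 2 2 4]
Step 6: sold=4 (running total=23) -> [2 2 2 2]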